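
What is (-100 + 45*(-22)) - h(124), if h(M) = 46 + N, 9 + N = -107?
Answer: -1020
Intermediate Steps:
N = -116 (N = -9 - 107 = -116)
h(M) = -70 (h(M) = 46 - 116 = -70)
(-100 + 45*(-22)) - h(124) = (-100 + 45*(-22)) - 1*(-70) = (-100 - 990) + 70 = -1090 + 70 = -1020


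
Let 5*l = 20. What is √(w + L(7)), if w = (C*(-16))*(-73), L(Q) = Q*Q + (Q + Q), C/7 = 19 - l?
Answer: √122703 ≈ 350.29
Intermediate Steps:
l = 4 (l = (⅕)*20 = 4)
C = 105 (C = 7*(19 - 1*4) = 7*(19 - 4) = 7*15 = 105)
L(Q) = Q² + 2*Q
w = 122640 (w = (105*(-16))*(-73) = -1680*(-73) = 122640)
√(w + L(7)) = √(122640 + 7*(2 + 7)) = √(122640 + 7*9) = √(122640 + 63) = √122703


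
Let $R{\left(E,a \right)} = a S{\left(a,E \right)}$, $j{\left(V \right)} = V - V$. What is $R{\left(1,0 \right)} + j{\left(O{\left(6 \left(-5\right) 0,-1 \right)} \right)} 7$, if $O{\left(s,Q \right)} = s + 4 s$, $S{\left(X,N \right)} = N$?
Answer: $0$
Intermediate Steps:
$O{\left(s,Q \right)} = 5 s$
$j{\left(V \right)} = 0$
$R{\left(E,a \right)} = E a$ ($R{\left(E,a \right)} = a E = E a$)
$R{\left(1,0 \right)} + j{\left(O{\left(6 \left(-5\right) 0,-1 \right)} \right)} 7 = 1 \cdot 0 + 0 \cdot 7 = 0 + 0 = 0$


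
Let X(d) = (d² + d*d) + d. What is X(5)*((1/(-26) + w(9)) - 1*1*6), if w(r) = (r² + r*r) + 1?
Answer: 224455/26 ≈ 8632.9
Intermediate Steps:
w(r) = 1 + 2*r² (w(r) = (r² + r²) + 1 = 2*r² + 1 = 1 + 2*r²)
X(d) = d + 2*d² (X(d) = (d² + d²) + d = 2*d² + d = d + 2*d²)
X(5)*((1/(-26) + w(9)) - 1*1*6) = (5*(1 + 2*5))*((1/(-26) + (1 + 2*9²)) - 1*1*6) = (5*(1 + 10))*((-1/26 + (1 + 2*81)) - 1*6) = (5*11)*((-1/26 + (1 + 162)) - 6) = 55*((-1/26 + 163) - 6) = 55*(4237/26 - 6) = 55*(4081/26) = 224455/26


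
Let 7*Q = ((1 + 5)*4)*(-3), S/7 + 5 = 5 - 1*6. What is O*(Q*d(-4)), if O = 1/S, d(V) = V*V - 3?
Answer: 156/49 ≈ 3.1837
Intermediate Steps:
d(V) = -3 + V² (d(V) = V² - 3 = -3 + V²)
S = -42 (S = -35 + 7*(5 - 1*6) = -35 + 7*(5 - 6) = -35 + 7*(-1) = -35 - 7 = -42)
Q = -72/7 (Q = (((1 + 5)*4)*(-3))/7 = ((6*4)*(-3))/7 = (24*(-3))/7 = (⅐)*(-72) = -72/7 ≈ -10.286)
O = -1/42 (O = 1/(-42) = -1/42 ≈ -0.023810)
O*(Q*d(-4)) = -(-12)*(-3 + (-4)²)/49 = -(-12)*(-3 + 16)/49 = -(-12)*13/49 = -1/42*(-936/7) = 156/49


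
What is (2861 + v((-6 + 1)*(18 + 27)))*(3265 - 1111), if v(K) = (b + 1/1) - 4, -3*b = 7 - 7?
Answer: 6156132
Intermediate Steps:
b = 0 (b = -(7 - 7)/3 = -1/3*0 = 0)
v(K) = -3 (v(K) = (0 + 1/1) - 4 = (0 + 1) - 4 = 1 - 4 = -3)
(2861 + v((-6 + 1)*(18 + 27)))*(3265 - 1111) = (2861 - 3)*(3265 - 1111) = 2858*2154 = 6156132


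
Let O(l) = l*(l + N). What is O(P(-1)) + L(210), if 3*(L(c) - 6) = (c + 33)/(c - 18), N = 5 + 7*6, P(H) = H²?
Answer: 3483/64 ≈ 54.422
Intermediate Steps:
N = 47 (N = 5 + 42 = 47)
L(c) = 6 + (33 + c)/(3*(-18 + c)) (L(c) = 6 + ((c + 33)/(c - 18))/3 = 6 + ((33 + c)/(-18 + c))/3 = 6 + (33 + c)/(3*(-18 + c)))
O(l) = l*(47 + l) (O(l) = l*(l + 47) = l*(47 + l))
O(P(-1)) + L(210) = (-1)²*(47 + (-1)²) + (-291 + 19*210)/(3*(-18 + 210)) = 1*(47 + 1) + (⅓)*(-291 + 3990)/192 = 1*48 + (⅓)*(1/192)*3699 = 48 + 411/64 = 3483/64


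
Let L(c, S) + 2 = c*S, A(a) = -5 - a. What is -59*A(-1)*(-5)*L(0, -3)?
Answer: 2360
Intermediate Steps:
L(c, S) = -2 + S*c (L(c, S) = -2 + c*S = -2 + S*c)
-59*A(-1)*(-5)*L(0, -3) = -59*(-5 - 1*(-1))*(-5)*(-2 - 3*0) = -59*(-5 + 1)*(-5)*(-2 + 0) = -59*(-4*(-5))*(-2) = -1180*(-2) = -59*(-40) = 2360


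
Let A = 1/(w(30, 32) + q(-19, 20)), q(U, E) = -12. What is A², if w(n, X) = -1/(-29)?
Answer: 841/120409 ≈ 0.0069845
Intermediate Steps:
w(n, X) = 1/29 (w(n, X) = -1*(-1/29) = 1/29)
A = -29/347 (A = 1/(1/29 - 12) = 1/(-347/29) = -29/347 ≈ -0.083573)
A² = (-29/347)² = 841/120409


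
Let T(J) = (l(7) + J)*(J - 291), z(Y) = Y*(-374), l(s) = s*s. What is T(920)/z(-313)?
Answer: 35853/6886 ≈ 5.2066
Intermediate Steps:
l(s) = s²
z(Y) = -374*Y
T(J) = (-291 + J)*(49 + J) (T(J) = (7² + J)*(J - 291) = (49 + J)*(-291 + J) = (-291 + J)*(49 + J))
T(920)/z(-313) = (-14259 + 920² - 242*920)/((-374*(-313))) = (-14259 + 846400 - 222640)/117062 = 609501*(1/117062) = 35853/6886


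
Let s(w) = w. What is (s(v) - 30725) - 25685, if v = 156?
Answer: -56254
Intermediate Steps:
(s(v) - 30725) - 25685 = (156 - 30725) - 25685 = -30569 - 25685 = -56254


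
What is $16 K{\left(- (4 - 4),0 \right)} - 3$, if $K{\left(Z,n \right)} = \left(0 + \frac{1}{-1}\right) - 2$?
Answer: $-51$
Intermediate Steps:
$K{\left(Z,n \right)} = -3$ ($K{\left(Z,n \right)} = \left(0 - 1\right) - 2 = -1 - 2 = -3$)
$16 K{\left(- (4 - 4),0 \right)} - 3 = 16 \left(-3\right) - 3 = -48 - 3 = -51$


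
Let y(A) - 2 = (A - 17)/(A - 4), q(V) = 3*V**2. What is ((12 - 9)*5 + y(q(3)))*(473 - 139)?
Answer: 133934/23 ≈ 5823.2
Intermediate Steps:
y(A) = 2 + (-17 + A)/(-4 + A) (y(A) = 2 + (A - 17)/(A - 4) = 2 + (-17 + A)/(-4 + A))
((12 - 9)*5 + y(q(3)))*(473 - 139) = ((12 - 9)*5 + (-25 + 3*(3*3**2))/(-4 + 3*3**2))*(473 - 139) = (3*5 + (-25 + 3*(3*9))/(-4 + 3*9))*334 = (15 + (-25 + 3*27)/(-4 + 27))*334 = (15 + (-25 + 81)/23)*334 = (15 + (1/23)*56)*334 = (15 + 56/23)*334 = (401/23)*334 = 133934/23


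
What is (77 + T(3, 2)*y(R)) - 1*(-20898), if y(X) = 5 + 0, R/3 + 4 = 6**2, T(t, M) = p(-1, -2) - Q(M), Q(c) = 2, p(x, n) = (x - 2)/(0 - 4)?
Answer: 83875/4 ≈ 20969.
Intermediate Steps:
p(x, n) = 1/2 - x/4 (p(x, n) = (-2 + x)/(-4) = (-2 + x)*(-1/4) = 1/2 - x/4)
T(t, M) = -5/4 (T(t, M) = (1/2 - 1/4*(-1)) - 1*2 = (1/2 + 1/4) - 2 = 3/4 - 2 = -5/4)
R = 96 (R = -12 + 3*6**2 = -12 + 3*36 = -12 + 108 = 96)
y(X) = 5
(77 + T(3, 2)*y(R)) - 1*(-20898) = (77 - 5/4*5) - 1*(-20898) = (77 - 25/4) + 20898 = 283/4 + 20898 = 83875/4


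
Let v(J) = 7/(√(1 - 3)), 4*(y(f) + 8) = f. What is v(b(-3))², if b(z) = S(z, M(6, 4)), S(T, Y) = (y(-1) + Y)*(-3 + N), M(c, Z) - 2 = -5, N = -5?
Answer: -49/2 ≈ -24.500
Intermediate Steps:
M(c, Z) = -3 (M(c, Z) = 2 - 5 = -3)
y(f) = -8 + f/4
S(T, Y) = 66 - 8*Y (S(T, Y) = ((-8 + (¼)*(-1)) + Y)*(-3 - 5) = ((-8 - ¼) + Y)*(-8) = (-33/4 + Y)*(-8) = 66 - 8*Y)
b(z) = 90 (b(z) = 66 - 8*(-3) = 66 + 24 = 90)
v(J) = -7*I*√2/2 (v(J) = 7/(√(-2)) = 7/((I*√2)) = 7*(-I*√2/2) = -7*I*√2/2)
v(b(-3))² = (-7*I*√2/2)² = -49/2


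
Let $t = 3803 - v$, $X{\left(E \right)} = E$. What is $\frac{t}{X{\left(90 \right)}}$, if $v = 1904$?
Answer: $\frac{211}{10} \approx 21.1$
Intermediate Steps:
$t = 1899$ ($t = 3803 - 1904 = 1899$)
$\frac{t}{X{\left(90 \right)}} = \frac{1899}{90} = 1899 \cdot \frac{1}{90} = \frac{211}{10}$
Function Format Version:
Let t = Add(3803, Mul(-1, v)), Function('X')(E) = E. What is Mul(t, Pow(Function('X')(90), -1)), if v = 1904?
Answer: Rational(211, 10) ≈ 21.100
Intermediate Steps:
t = 1899 (t = Add(3803, Mul(-1, 1904)) = Add(3803, -1904) = 1899)
Mul(t, Pow(Function('X')(90), -1)) = Mul(1899, Pow(90, -1)) = Mul(1899, Rational(1, 90)) = Rational(211, 10)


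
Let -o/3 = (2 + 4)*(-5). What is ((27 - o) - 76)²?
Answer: 19321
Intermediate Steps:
o = 90 (o = -3*(2 + 4)*(-5) = -18*(-5) = -3*(-30) = 90)
((27 - o) - 76)² = ((27 - 1*90) - 76)² = ((27 - 90) - 76)² = (-63 - 76)² = (-139)² = 19321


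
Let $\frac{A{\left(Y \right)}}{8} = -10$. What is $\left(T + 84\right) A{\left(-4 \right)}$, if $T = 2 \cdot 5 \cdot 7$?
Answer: $-12320$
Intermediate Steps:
$A{\left(Y \right)} = -80$ ($A{\left(Y \right)} = 8 \left(-10\right) = -80$)
$T = 70$ ($T = 10 \cdot 7 = 70$)
$\left(T + 84\right) A{\left(-4 \right)} = \left(70 + 84\right) \left(-80\right) = 154 \left(-80\right) = -12320$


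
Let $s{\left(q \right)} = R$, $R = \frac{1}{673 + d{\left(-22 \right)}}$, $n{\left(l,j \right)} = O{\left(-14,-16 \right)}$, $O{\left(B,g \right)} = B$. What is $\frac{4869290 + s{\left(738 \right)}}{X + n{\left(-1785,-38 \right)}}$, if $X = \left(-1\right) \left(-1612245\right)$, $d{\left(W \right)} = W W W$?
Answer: $\frac{48571167749}{16082004225} \approx 3.0202$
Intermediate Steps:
$n{\left(l,j \right)} = -14$
$d{\left(W \right)} = W^{3}$ ($d{\left(W \right)} = W^{2} W = W^{3}$)
$X = 1612245$
$R = - \frac{1}{9975}$ ($R = \frac{1}{673 + \left(-22\right)^{3}} = \frac{1}{673 - 10648} = \frac{1}{-9975} = - \frac{1}{9975} \approx -0.00010025$)
$s{\left(q \right)} = - \frac{1}{9975}$
$\frac{4869290 + s{\left(738 \right)}}{X + n{\left(-1785,-38 \right)}} = \frac{4869290 - \frac{1}{9975}}{1612245 - 14} = \frac{48571167749}{9975 \cdot 1612231} = \frac{48571167749}{9975} \cdot \frac{1}{1612231} = \frac{48571167749}{16082004225}$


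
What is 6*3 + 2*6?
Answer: 30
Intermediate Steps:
6*3 + 2*6 = 18 + 12 = 30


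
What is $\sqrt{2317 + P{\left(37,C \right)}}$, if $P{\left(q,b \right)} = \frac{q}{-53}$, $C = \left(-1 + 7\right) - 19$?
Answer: $\frac{2 \sqrt{1626623}}{53} \approx 48.128$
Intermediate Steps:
$C = -13$ ($C = 6 - 19 = -13$)
$P{\left(q,b \right)} = - \frac{q}{53}$ ($P{\left(q,b \right)} = q \left(- \frac{1}{53}\right) = - \frac{q}{53}$)
$\sqrt{2317 + P{\left(37,C \right)}} = \sqrt{2317 - \frac{37}{53}} = \sqrt{\frac{122764}{53}} = \frac{2 \sqrt{1626623}}{53}$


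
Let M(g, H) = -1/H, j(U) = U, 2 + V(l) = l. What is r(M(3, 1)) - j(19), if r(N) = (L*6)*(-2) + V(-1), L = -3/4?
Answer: -13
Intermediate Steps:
L = -¾ (L = -3*¼ = -¾ ≈ -0.75000)
V(l) = -2 + l
r(N) = 6 (r(N) = -¾*6*(-2) + (-2 - 1) = -9/2*(-2) - 3 = 9 - 3 = 6)
r(M(3, 1)) - j(19) = 6 - 1*19 = 6 - 19 = -13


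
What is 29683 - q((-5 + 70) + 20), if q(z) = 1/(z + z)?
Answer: 5046109/170 ≈ 29683.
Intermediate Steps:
q(z) = 1/(2*z)
29683 - q((-5 + 70) + 20) = 29683 - 1/(2*((-5 + 70) + 20)) = 29683 - 1/(2*(65 + 20)) = 29683 - 1/(2*85) = 29683 - 1*1/170 = 29683 - 1/170 = 5046109/170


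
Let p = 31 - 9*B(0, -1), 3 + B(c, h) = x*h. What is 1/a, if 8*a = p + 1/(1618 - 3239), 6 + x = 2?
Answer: 12968/35661 ≈ 0.36365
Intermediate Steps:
x = -4 (x = -6 + 2 = -4)
B(c, h) = -3 - 4*h
p = 22 (p = 31 - 9*(-3 - 4*(-1)) = 31 - 9*(-3 + 4) = 31 - 9*1 = 31 - 9 = 22)
a = 35661/12968 (a = (22 + 1/(1618 - 3239))/8 = (22 + 1/(-1621))/8 = (22 - 1/1621)/8 = (1/8)*(35661/1621) = 35661/12968 ≈ 2.7499)
1/a = 1/(35661/12968) = 12968/35661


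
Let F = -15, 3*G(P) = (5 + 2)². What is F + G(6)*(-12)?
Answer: -211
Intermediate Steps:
G(P) = 49/3 (G(P) = (5 + 2)²/3 = (⅓)*7² = (⅓)*49 = 49/3)
F + G(6)*(-12) = -15 + (49/3)*(-12) = -15 - 196 = -211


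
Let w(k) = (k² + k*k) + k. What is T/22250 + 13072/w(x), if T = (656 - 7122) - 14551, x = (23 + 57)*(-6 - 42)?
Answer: -3871531207/4100586000 ≈ -0.94414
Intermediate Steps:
x = -3840 (x = 80*(-48) = -3840)
w(k) = k + 2*k² (w(k) = (k² + k²) + k = 2*k² + k = k + 2*k²)
T = -21017 (T = -6466 - 14551 = -21017)
T/22250 + 13072/w(x) = -21017/22250 + 13072/((-3840*(1 + 2*(-3840)))) = -21017*1/22250 + 13072/((-3840*(1 - 7680))) = -21017/22250 + 13072/((-3840*(-7679))) = -21017/22250 + 13072/29487360 = -21017/22250 + 13072*(1/29487360) = -21017/22250 + 817/1842960 = -3871531207/4100586000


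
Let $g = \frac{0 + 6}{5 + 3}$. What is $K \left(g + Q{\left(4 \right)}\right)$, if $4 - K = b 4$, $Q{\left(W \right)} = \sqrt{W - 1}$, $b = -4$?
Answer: $15 + 20 \sqrt{3} \approx 49.641$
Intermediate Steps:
$Q{\left(W \right)} = \sqrt{-1 + W}$
$K = 20$ ($K = 4 - \left(-4\right) 4 = 4 - -16 = 4 + 16 = 20$)
$g = \frac{3}{4}$ ($g = \frac{6}{8} = 6 \cdot \frac{1}{8} = \frac{3}{4} \approx 0.75$)
$K \left(g + Q{\left(4 \right)}\right) = 20 \left(\frac{3}{4} + \sqrt{-1 + 4}\right) = 20 \left(\frac{3}{4} + \sqrt{3}\right) = 15 + 20 \sqrt{3}$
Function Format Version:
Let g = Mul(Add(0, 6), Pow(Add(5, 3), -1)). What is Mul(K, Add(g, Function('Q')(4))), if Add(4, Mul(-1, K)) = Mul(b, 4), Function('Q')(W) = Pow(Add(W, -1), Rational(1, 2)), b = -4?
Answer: Add(15, Mul(20, Pow(3, Rational(1, 2)))) ≈ 49.641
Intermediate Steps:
Function('Q')(W) = Pow(Add(-1, W), Rational(1, 2))
K = 20 (K = Add(4, Mul(-1, Mul(-4, 4))) = Add(4, Mul(-1, -16)) = Add(4, 16) = 20)
g = Rational(3, 4) (g = Mul(6, Pow(8, -1)) = Mul(6, Rational(1, 8)) = Rational(3, 4) ≈ 0.75000)
Mul(K, Add(g, Function('Q')(4))) = Mul(20, Add(Rational(3, 4), Pow(Add(-1, 4), Rational(1, 2)))) = Mul(20, Add(Rational(3, 4), Pow(3, Rational(1, 2)))) = Add(15, Mul(20, Pow(3, Rational(1, 2))))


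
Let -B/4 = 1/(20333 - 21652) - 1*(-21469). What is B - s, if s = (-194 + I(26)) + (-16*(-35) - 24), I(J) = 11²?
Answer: -113881137/1319 ≈ -86339.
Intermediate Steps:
I(J) = 121
B = -113270440/1319 (B = -4*(1/(20333 - 21652) - 1*(-21469)) = -4*(1/(-1319) + 21469) = -4*(-1/1319 + 21469) = -4*28317610/1319 = -113270440/1319 ≈ -85876.)
s = 463 (s = (-194 + 121) + (-16*(-35) - 24) = -73 + (560 - 24) = -73 + 536 = 463)
B - s = -113270440/1319 - 1*463 = -113270440/1319 - 463 = -113881137/1319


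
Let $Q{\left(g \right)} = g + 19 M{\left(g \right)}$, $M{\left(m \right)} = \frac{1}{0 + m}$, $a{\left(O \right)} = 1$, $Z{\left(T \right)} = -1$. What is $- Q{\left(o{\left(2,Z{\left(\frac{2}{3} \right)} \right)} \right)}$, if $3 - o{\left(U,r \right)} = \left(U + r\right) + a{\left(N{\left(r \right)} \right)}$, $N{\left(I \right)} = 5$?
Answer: $-20$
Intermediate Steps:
$o{\left(U,r \right)} = 2 - U - r$ ($o{\left(U,r \right)} = 3 - \left(\left(U + r\right) + 1\right) = 3 - \left(1 + U + r\right) = 2 - U - r$)
$M{\left(m \right)} = \frac{1}{m}$
$Q{\left(g \right)} = g + \frac{19}{g}$
$- Q{\left(o{\left(2,Z{\left(\frac{2}{3} \right)} \right)} \right)} = - (\left(2 - 2 - -1\right) + \frac{19}{2 - 2 - -1}) = - (\left(2 - 2 + 1\right) + \frac{19}{2 - 2 + 1}) = - (1 + \frac{19}{1}) = - (1 + 19 \cdot 1) = - (1 + 19) = \left(-1\right) 20 = -20$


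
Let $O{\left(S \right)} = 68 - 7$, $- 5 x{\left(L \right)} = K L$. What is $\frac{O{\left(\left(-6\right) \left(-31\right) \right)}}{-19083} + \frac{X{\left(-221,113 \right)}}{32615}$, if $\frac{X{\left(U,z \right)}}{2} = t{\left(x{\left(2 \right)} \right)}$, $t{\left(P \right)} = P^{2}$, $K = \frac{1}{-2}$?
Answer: $- \frac{49699709}{15559801125} \approx -0.0031941$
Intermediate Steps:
$K = - \frac{1}{2} \approx -0.5$
$x{\left(L \right)} = \frac{L}{10}$ ($x{\left(L \right)} = - \frac{\left(- \frac{1}{2}\right) L}{5} = \frac{L}{10}$)
$X{\left(U,z \right)} = \frac{2}{25}$ ($X{\left(U,z \right)} = 2 \left(\frac{1}{10} \cdot 2\right)^{2} = \frac{2}{25}$)
$O{\left(S \right)} = 61$ ($O{\left(S \right)} = 68 - 7 = 61$)
$\frac{O{\left(\left(-6\right) \left(-31\right) \right)}}{-19083} + \frac{X{\left(-221,113 \right)}}{32615} = \frac{61}{-19083} + \frac{2}{25 \cdot 32615} = 61 \left(- \frac{1}{19083}\right) + \frac{2}{25} \cdot \frac{1}{32615} = - \frac{61}{19083} + \frac{2}{815375} = - \frac{49699709}{15559801125}$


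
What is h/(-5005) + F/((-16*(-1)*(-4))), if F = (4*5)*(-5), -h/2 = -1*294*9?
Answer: 5779/11440 ≈ 0.50516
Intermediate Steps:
h = 5292 (h = -2*(-1*294)*9 = -(-588)*9 = -2*(-2646) = 5292)
F = -100 (F = 20*(-5) = -100)
h/(-5005) + F/((-16*(-1)*(-4))) = 5292/(-5005) - 100/(-16*(-1)*(-4)) = 5292*(-1/5005) - 100/(16*(-4)) = -756/715 - 100/(-64) = -756/715 - 100*(-1/64) = -756/715 + 25/16 = 5779/11440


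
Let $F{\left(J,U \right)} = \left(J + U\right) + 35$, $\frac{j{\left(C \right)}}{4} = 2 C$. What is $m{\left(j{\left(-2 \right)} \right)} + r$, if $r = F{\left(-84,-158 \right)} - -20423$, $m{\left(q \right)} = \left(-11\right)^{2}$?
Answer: $20337$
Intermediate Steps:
$j{\left(C \right)} = 8 C$ ($j{\left(C \right)} = 4 \cdot 2 C = 8 C$)
$F{\left(J,U \right)} = 35 + J + U$
$m{\left(q \right)} = 121$
$r = 20216$ ($r = \left(35 - 84 - 158\right) - -20423 = -207 + 20423 = 20216$)
$m{\left(j{\left(-2 \right)} \right)} + r = 121 + 20216 = 20337$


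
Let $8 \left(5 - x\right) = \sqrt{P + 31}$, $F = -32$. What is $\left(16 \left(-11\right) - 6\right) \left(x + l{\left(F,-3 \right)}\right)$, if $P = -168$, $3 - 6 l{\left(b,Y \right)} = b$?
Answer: $- \frac{5915}{3} + \frac{91 i \sqrt{137}}{4} \approx -1971.7 + 266.28 i$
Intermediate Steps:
$l{\left(b,Y \right)} = \frac{1}{2} - \frac{b}{6}$
$x = 5 - \frac{i \sqrt{137}}{8}$ ($x = 5 - \frac{\sqrt{-168 + 31}}{8} = 5 - \frac{\sqrt{-137}}{8} = 5 - \frac{i \sqrt{137}}{8} \approx 5.0 - 1.4631 i$)
$\left(16 \left(-11\right) - 6\right) \left(x + l{\left(F,-3 \right)}\right) = \left(16 \left(-11\right) - 6\right) \left(\left(5 - \frac{i \sqrt{137}}{8}\right) + \left(\frac{1}{2} - - \frac{16}{3}\right)\right) = \left(-176 - 6\right) \left(\left(5 - \frac{i \sqrt{137}}{8}\right) + \left(\frac{1}{2} + \frac{16}{3}\right)\right) = - 182 \left(\left(5 - \frac{i \sqrt{137}}{8}\right) + \frac{35}{6}\right) = - 182 \left(\frac{65}{6} - \frac{i \sqrt{137}}{8}\right) = - \frac{5915}{3} + \frac{91 i \sqrt{137}}{4}$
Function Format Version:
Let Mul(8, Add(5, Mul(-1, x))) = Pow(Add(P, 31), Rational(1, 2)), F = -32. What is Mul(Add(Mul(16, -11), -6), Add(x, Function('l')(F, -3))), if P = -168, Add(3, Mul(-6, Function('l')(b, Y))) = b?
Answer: Add(Rational(-5915, 3), Mul(Rational(91, 4), I, Pow(137, Rational(1, 2)))) ≈ Add(-1971.7, Mul(266.28, I))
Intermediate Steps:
Function('l')(b, Y) = Add(Rational(1, 2), Mul(Rational(-1, 6), b))
x = Add(5, Mul(Rational(-1, 8), I, Pow(137, Rational(1, 2)))) (x = Add(5, Mul(Rational(-1, 8), Pow(Add(-168, 31), Rational(1, 2)))) = Add(5, Mul(Rational(-1, 8), Pow(-137, Rational(1, 2)))) = Add(5, Mul(Rational(-1, 8), Mul(I, Pow(137, Rational(1, 2))))) = Add(5, Mul(Rational(-1, 8), I, Pow(137, Rational(1, 2)))) ≈ Add(5.0000, Mul(-1.4631, I)))
Mul(Add(Mul(16, -11), -6), Add(x, Function('l')(F, -3))) = Mul(Add(Mul(16, -11), -6), Add(Add(5, Mul(Rational(-1, 8), I, Pow(137, Rational(1, 2)))), Add(Rational(1, 2), Mul(Rational(-1, 6), -32)))) = Mul(Add(-176, -6), Add(Add(5, Mul(Rational(-1, 8), I, Pow(137, Rational(1, 2)))), Add(Rational(1, 2), Rational(16, 3)))) = Mul(-182, Add(Add(5, Mul(Rational(-1, 8), I, Pow(137, Rational(1, 2)))), Rational(35, 6))) = Mul(-182, Add(Rational(65, 6), Mul(Rational(-1, 8), I, Pow(137, Rational(1, 2))))) = Add(Rational(-5915, 3), Mul(Rational(91, 4), I, Pow(137, Rational(1, 2))))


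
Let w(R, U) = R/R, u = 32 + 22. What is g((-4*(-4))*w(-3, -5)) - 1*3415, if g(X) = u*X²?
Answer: 10409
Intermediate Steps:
u = 54
w(R, U) = 1
g(X) = 54*X²
g((-4*(-4))*w(-3, -5)) - 1*3415 = 54*(-4*(-4)*1)² - 1*3415 = 54*(16*1)² - 3415 = 54*16² - 3415 = 54*256 - 3415 = 13824 - 3415 = 10409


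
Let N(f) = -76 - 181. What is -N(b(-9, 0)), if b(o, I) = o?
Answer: 257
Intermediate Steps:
N(f) = -257
-N(b(-9, 0)) = -1*(-257) = 257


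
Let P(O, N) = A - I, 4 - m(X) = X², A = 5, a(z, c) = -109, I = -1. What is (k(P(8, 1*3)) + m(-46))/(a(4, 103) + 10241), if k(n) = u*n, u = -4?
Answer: -534/2533 ≈ -0.21082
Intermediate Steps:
m(X) = 4 - X²
P(O, N) = 6 (P(O, N) = 5 - 1*(-1) = 5 + 1 = 6)
k(n) = -4*n
(k(P(8, 1*3)) + m(-46))/(a(4, 103) + 10241) = (-4*6 + (4 - 1*(-46)²))/(-109 + 10241) = (-24 + (4 - 1*2116))/10132 = (-24 + (4 - 2116))*(1/10132) = (-24 - 2112)*(1/10132) = -2136*1/10132 = -534/2533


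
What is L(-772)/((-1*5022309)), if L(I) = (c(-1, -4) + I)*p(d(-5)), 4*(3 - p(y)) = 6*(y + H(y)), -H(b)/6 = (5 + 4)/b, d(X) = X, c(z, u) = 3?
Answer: -14611/16741030 ≈ -0.00087277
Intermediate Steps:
H(b) = -54/b (H(b) = -6*(5 + 4)/b = -54/b)
p(y) = 3 + 81/y - 3*y/2 (p(y) = 3 - 3*(y - 54/y)/2 = 3 - (-324/y + 6*y)/4 = 3 + (81/y - 3*y/2) = 3 + 81/y - 3*y/2)
L(I) = -171/10 - 57*I/10 (L(I) = (3 + I)*(3 + 81/(-5) - 3/2*(-5)) = (3 + I)*(3 + 81*(-1/5) + 15/2) = (3 + I)*(3 - 81/5 + 15/2) = (3 + I)*(-57/10) = -171/10 - 57*I/10)
L(-772)/((-1*5022309)) = (-171/10 - 57/10*(-772))/((-1*5022309)) = (-171/10 + 22002/5)/(-5022309) = (43833/10)*(-1/5022309) = -14611/16741030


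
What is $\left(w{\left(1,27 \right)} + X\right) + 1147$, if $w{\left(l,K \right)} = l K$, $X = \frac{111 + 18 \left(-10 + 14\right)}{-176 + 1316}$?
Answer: $\frac{446181}{380} \approx 1174.2$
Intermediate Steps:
$X = \frac{61}{380}$ ($X = \frac{111 + 18 \cdot 4}{1140} = \left(111 + 72\right) \frac{1}{1140} = 183 \cdot \frac{1}{1140} = \frac{61}{380} \approx 0.16053$)
$w{\left(l,K \right)} = K l$
$\left(w{\left(1,27 \right)} + X\right) + 1147 = \left(27 \cdot 1 + \frac{61}{380}\right) + 1147 = \left(27 + \frac{61}{380}\right) + 1147 = \frac{10321}{380} + 1147 = \frac{446181}{380}$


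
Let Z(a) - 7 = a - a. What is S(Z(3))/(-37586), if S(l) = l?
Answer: -7/37586 ≈ -0.00018624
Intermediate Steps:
Z(a) = 7 (Z(a) = 7 + (a - a) = 7 + 0 = 7)
S(Z(3))/(-37586) = 7/(-37586) = 7*(-1/37586) = -7/37586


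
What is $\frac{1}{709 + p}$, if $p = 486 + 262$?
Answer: $\frac{1}{1457} \approx 0.00068634$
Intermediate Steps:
$p = 748$
$\frac{1}{709 + p} = \frac{1}{709 + 748} = \frac{1}{1457}$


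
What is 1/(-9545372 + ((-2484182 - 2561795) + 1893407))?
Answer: -1/12697942 ≈ -7.8753e-8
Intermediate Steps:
1/(-9545372 + ((-2484182 - 2561795) + 1893407)) = 1/(-9545372 + (-5045977 + 1893407)) = 1/(-9545372 - 3152570) = 1/(-12697942) = -1/12697942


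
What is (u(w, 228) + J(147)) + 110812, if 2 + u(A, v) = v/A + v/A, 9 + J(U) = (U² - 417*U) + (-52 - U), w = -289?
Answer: 20493112/289 ≈ 70910.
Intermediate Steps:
J(U) = -61 + U² - 418*U (J(U) = -9 + ((U² - 417*U) + (-52 - U)) = -9 + (-52 + U² - 418*U) = -61 + U² - 418*U)
u(A, v) = -2 + 2*v/A (u(A, v) = -2 + (v/A + v/A) = -2 + 2*v/A)
(u(w, 228) + J(147)) + 110812 = ((-2 + 2*228/(-289)) + (-61 + 147² - 418*147)) + 110812 = ((-2 + 2*228*(-1/289)) + (-61 + 21609 - 61446)) + 110812 = ((-2 - 456/289) - 39898) + 110812 = (-1034/289 - 39898) + 110812 = -11531556/289 + 110812 = 20493112/289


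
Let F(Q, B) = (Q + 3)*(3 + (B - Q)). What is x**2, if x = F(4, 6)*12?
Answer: 176400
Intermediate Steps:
F(Q, B) = (3 + Q)*(3 + B - Q)
x = 420 (x = (9 - 1*4**2 + 3*6 + 6*4)*12 = (9 - 1*16 + 18 + 24)*12 = (9 - 16 + 18 + 24)*12 = 35*12 = 420)
x**2 = 420**2 = 176400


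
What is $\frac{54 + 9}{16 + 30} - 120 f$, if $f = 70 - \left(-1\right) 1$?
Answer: $- \frac{391857}{46} \approx -8518.6$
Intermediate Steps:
$f = 71$ ($f = 70 - -1 = 70 + 1 = 71$)
$\frac{54 + 9}{16 + 30} - 120 f = \frac{54 + 9}{16 + 30} - 8520 = \frac{63}{46} - 8520 = - \frac{391857}{46}$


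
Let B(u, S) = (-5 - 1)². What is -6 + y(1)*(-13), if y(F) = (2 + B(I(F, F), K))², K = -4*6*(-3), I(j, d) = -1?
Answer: -18778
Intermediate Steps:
K = 72 (K = -24*(-3) = 72)
B(u, S) = 36 (B(u, S) = (-6)² = 36)
y(F) = 1444 (y(F) = (2 + 36)² = 38² = 1444)
-6 + y(1)*(-13) = -6 + 1444*(-13) = -6 - 18772 = -18778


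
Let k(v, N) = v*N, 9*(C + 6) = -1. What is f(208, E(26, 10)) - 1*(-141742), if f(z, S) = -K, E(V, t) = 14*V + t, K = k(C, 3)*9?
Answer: 141907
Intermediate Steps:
C = -55/9 (C = -6 + (1/9)*(-1) = -6 - 1/9 = -55/9 ≈ -6.1111)
k(v, N) = N*v
K = -165 (K = (3*(-55/9))*9 = -55/3*9 = -165)
E(V, t) = t + 14*V
f(z, S) = 165 (f(z, S) = -1*(-165) = 165)
f(208, E(26, 10)) - 1*(-141742) = 165 - 1*(-141742) = 165 + 141742 = 141907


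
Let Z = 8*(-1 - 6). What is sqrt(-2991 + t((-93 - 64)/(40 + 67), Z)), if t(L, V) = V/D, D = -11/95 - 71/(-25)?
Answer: I*sqrt(1260664619)/647 ≈ 54.878*I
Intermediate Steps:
Z = -56 (Z = 8*(-7) = -56)
D = 1294/475 (D = -11*1/95 - 71*(-1/25) = -11/95 + 71/25 = 1294/475 ≈ 2.7242)
t(L, V) = 475*V/1294 (t(L, V) = V/(1294/475) = V*(475/1294) = 475*V/1294)
sqrt(-2991 + t((-93 - 64)/(40 + 67), Z)) = sqrt(-2991 + (475/1294)*(-56)) = sqrt(-2991 - 13300/647) = sqrt(-1948477/647) = I*sqrt(1260664619)/647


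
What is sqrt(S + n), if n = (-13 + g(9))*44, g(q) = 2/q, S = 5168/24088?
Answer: I*sqrt(45857066306)/9033 ≈ 23.707*I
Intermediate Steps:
S = 646/3011 (S = 5168*(1/24088) = 646/3011 ≈ 0.21455)
n = -5060/9 (n = (-13 + 2/9)*44 = -115/9*44 = -5060/9 ≈ -562.22)
sqrt(S + n) = sqrt(646/3011 - 5060/9) = sqrt(-15229846/27099) = I*sqrt(45857066306)/9033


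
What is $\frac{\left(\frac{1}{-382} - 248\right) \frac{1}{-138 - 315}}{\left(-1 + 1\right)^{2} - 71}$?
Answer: $- \frac{31579}{4095422} \approx -0.0077108$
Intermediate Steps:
$\frac{\left(\frac{1}{-382} - 248\right) \frac{1}{-138 - 315}}{\left(-1 + 1\right)^{2} - 71} = \frac{\left(- \frac{1}{382} - 248\right) \frac{1}{-453}}{0^{2} - 71} = \frac{\left(- \frac{94737}{382}\right) \left(- \frac{1}{453}\right)}{0 - 71} = \frac{1}{-71} \cdot \frac{31579}{57682} = \left(- \frac{1}{71}\right) \frac{31579}{57682} = - \frac{31579}{4095422}$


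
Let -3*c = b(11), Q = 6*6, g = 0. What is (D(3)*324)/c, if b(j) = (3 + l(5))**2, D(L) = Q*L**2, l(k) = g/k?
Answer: -34992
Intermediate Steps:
l(k) = 0 (l(k) = 0/k = 0)
Q = 36
D(L) = 36*L**2
b(j) = 9 (b(j) = (3 + 0)**2 = 3**2 = 9)
c = -3 (c = -1/3*9 = -3)
(D(3)*324)/c = ((36*3**2)*324)/(-3) = ((36*9)*324)*(-1/3) = (324*324)*(-1/3) = 104976*(-1/3) = -34992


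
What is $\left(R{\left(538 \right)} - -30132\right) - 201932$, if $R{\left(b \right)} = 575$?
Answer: $-171225$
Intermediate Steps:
$\left(R{\left(538 \right)} - -30132\right) - 201932 = \left(575 - -30132\right) - 201932 = \left(575 + \left(-126 + 30258\right)\right) - 201932 = \left(575 + 30132\right) - 201932 = 30707 - 201932 = -171225$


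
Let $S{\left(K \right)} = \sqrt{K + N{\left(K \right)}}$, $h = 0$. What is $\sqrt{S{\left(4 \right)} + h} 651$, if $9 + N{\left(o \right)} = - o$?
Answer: $651 \sqrt{3} \sqrt{i} \approx 797.31 + 797.31 i$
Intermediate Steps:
$N{\left(o \right)} = -9 - o$
$S{\left(K \right)} = 3 i$ ($S{\left(K \right)} = \sqrt{K - \left(9 + K\right)} = \sqrt{-9} = 3 i$)
$\sqrt{S{\left(4 \right)} + h} 651 = \sqrt{3 i + 0} \cdot 651 = \sqrt{3 i} 651 = \sqrt{3} \sqrt{i} 651 = 651 \sqrt{3} \sqrt{i}$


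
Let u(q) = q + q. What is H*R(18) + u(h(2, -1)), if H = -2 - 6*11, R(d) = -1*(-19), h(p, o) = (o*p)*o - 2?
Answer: -1292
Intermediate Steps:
h(p, o) = -2 + p*o**2 (h(p, o) = p*o**2 - 2 = -2 + p*o**2)
u(q) = 2*q
R(d) = 19
H = -68 (H = -2 - 66 = -68)
H*R(18) + u(h(2, -1)) = -68*19 + 2*(-2 + 2*(-1)**2) = -1292 + 2*(-2 + 2*1) = -1292 + 2*(-2 + 2) = -1292 + 2*0 = -1292 + 0 = -1292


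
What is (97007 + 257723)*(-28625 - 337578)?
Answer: -129903190190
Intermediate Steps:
(97007 + 257723)*(-28625 - 337578) = 354730*(-366203) = -129903190190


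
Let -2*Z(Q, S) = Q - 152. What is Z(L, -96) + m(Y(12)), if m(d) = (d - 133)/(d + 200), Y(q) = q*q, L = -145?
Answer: 51095/344 ≈ 148.53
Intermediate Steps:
Z(Q, S) = 76 - Q/2 (Z(Q, S) = -(Q - 152)/2 = -(-152 + Q)/2 = 76 - Q/2)
Y(q) = q**2
m(d) = (-133 + d)/(200 + d)
Z(L, -96) + m(Y(12)) = (76 - 1/2*(-145)) + (-133 + 12**2)/(200 + 12**2) = (76 + 145/2) + (-133 + 144)/(200 + 144) = 297/2 + 11/344 = 51095/344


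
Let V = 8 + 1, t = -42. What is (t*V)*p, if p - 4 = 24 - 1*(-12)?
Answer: -15120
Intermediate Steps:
p = 40 (p = 4 + (24 - 1*(-12)) = 4 + (24 + 12) = 4 + 36 = 40)
V = 9
(t*V)*p = -42*9*40 = -378*40 = -15120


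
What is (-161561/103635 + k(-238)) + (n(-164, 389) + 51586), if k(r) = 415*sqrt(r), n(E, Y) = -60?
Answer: 5339735449/103635 + 415*I*sqrt(238) ≈ 51524.0 + 6402.3*I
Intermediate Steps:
(-161561/103635 + k(-238)) + (n(-164, 389) + 51586) = (-161561/103635 + 415*sqrt(-238)) + (-60 + 51586) = (-161561*1/103635 + 415*(I*sqrt(238))) + 51526 = (-161561/103635 + 415*I*sqrt(238)) + 51526 = 5339735449/103635 + 415*I*sqrt(238)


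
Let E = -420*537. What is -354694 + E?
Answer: -580234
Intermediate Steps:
E = -225540 (E = -3*75180 = -225540)
-354694 + E = -354694 - 225540 = -580234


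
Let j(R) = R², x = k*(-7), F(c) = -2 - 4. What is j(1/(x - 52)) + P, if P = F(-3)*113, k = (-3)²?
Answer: -8966549/13225 ≈ -678.00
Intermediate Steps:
k = 9
F(c) = -6
x = -63 (x = 9*(-7) = -63)
P = -678 (P = -6*113 = -678)
j(1/(x - 52)) + P = (1/(-63 - 52))² - 678 = (1/(-115))² - 678 = (-1/115)² - 678 = 1/13225 - 678 = -8966549/13225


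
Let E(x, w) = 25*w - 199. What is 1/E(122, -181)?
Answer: -1/4724 ≈ -0.00021168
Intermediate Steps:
E(x, w) = -199 + 25*w
1/E(122, -181) = 1/(-199 + 25*(-181)) = 1/(-199 - 4525) = 1/(-4724) = -1/4724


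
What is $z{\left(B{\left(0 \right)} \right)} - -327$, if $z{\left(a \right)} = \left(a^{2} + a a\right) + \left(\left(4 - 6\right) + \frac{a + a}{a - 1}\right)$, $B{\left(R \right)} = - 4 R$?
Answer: $325$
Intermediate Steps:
$z{\left(a \right)} = -2 + 2 a^{2} + \frac{2 a}{-1 + a}$ ($z{\left(a \right)} = \left(a^{2} + a^{2}\right) + \left(-2 + \frac{2 a}{-1 + a}\right) = 2 a^{2} + \left(-2 + \frac{2 a}{-1 + a}\right) = -2 + 2 a^{2} + \frac{2 a}{-1 + a}$)
$z{\left(B{\left(0 \right)} \right)} - -327 = \frac{2 \left(1 + \left(\left(-4\right) 0\right)^{3} - \left(\left(-4\right) 0\right)^{2}\right)}{-1 - 0} - -327 = \frac{2 \left(1 + 0^{3} - 0^{2}\right)}{-1 + 0} + 327 = \frac{2 \left(1 + 0 - 0\right)}{-1} + 327 = 2 \left(-1\right) \left(1 + 0 + 0\right) + 327 = 2 \left(-1\right) 1 + 327 = -2 + 327 = 325$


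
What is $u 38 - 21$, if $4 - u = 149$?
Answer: $-5531$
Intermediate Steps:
$u = -145$ ($u = 4 - 149 = -145$)
$u 38 - 21 = \left(-145\right) 38 - 21 = -5510 - 21 = -5531$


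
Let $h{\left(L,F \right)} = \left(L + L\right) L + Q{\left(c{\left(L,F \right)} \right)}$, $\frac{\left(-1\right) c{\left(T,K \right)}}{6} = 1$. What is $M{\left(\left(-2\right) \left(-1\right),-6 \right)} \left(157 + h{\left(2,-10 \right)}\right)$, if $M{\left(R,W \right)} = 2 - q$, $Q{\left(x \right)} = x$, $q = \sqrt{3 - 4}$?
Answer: $318 - 159 i \approx 318.0 - 159.0 i$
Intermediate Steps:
$c{\left(T,K \right)} = -6$ ($c{\left(T,K \right)} = \left(-6\right) 1 = -6$)
$q = i$ ($q = \sqrt{-1} = i \approx 1.0 i$)
$M{\left(R,W \right)} = 2 - i$
$h{\left(L,F \right)} = -6 + 2 L^{2}$ ($h{\left(L,F \right)} = \left(L + L\right) L - 6 = 2 L L - 6 = 2 L^{2} - 6 = -6 + 2 L^{2}$)
$M{\left(\left(-2\right) \left(-1\right),-6 \right)} \left(157 + h{\left(2,-10 \right)}\right) = \left(2 - i\right) \left(157 - \left(6 - 2 \cdot 2^{2}\right)\right) = \left(2 - i\right) \left(157 + \left(-6 + 2 \cdot 4\right)\right) = \left(2 - i\right) \left(157 + \left(-6 + 8\right)\right) = \left(2 - i\right) \left(157 + 2\right) = \left(2 - i\right) 159 = 318 - 159 i$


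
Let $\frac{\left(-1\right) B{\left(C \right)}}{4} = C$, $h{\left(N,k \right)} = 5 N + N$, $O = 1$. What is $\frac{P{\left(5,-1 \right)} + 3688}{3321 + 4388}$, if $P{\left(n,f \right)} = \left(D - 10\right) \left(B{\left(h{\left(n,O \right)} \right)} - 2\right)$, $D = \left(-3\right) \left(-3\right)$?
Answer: $\frac{3810}{7709} \approx 0.49423$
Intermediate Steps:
$h{\left(N,k \right)} = 6 N$
$B{\left(C \right)} = - 4 C$
$D = 9$
$P{\left(n,f \right)} = 2 + 24 n$ ($P{\left(n,f \right)} = \left(9 - 10\right) \left(- 4 \cdot 6 n - 2\right) = - (- 24 n - 2) = - (-2 - 24 n) = 2 + 24 n$)
$\frac{P{\left(5,-1 \right)} + 3688}{3321 + 4388} = \frac{\left(2 + 24 \cdot 5\right) + 3688}{3321 + 4388} = \frac{\left(2 + 120\right) + 3688}{7709} = \left(122 + 3688\right) \frac{1}{7709} = 3810 \cdot \frac{1}{7709} = \frac{3810}{7709}$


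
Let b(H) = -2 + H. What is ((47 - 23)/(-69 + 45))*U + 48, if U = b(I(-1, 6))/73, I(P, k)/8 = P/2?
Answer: 3510/73 ≈ 48.082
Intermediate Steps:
I(P, k) = 4*P (I(P, k) = 8*(P/2) = 4*P)
U = -6/73 (U = (-2 + 4*(-1))/73 = (-2 - 4)*(1/73) = -6*1/73 = -6/73 ≈ -0.082192)
((47 - 23)/(-69 + 45))*U + 48 = ((47 - 23)/(-69 + 45))*(-6/73) + 48 = (24/(-24))*(-6/73) + 48 = (24*(-1/24))*(-6/73) + 48 = -1*(-6/73) + 48 = 6/73 + 48 = 3510/73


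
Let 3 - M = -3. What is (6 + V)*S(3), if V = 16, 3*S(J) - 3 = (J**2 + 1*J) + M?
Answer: 154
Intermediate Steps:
M = 6 (M = 3 - 1*(-3) = 3 + 3 = 6)
S(J) = 3 + J/3 + J**2/3 (S(J) = 1 + ((J**2 + 1*J) + 6)/3 = 1 + ((J**2 + J) + 6)/3 = 1 + ((J + J**2) + 6)/3 = 1 + (6 + J + J**2)/3 = 1 + (2 + J/3 + J**2/3) = 3 + J/3 + J**2/3)
(6 + V)*S(3) = (6 + 16)*(3 + (1/3)*3 + (1/3)*3**2) = 22*(3 + 1 + (1/3)*9) = 22*(3 + 1 + 3) = 22*7 = 154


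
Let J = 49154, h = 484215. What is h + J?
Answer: 533369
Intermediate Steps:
h + J = 484215 + 49154 = 533369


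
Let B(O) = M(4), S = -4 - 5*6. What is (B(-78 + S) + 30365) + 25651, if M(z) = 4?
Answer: 56020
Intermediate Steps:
S = -34 (S = -4 - 30 = -34)
B(O) = 4
(B(-78 + S) + 30365) + 25651 = (4 + 30365) + 25651 = 30369 + 25651 = 56020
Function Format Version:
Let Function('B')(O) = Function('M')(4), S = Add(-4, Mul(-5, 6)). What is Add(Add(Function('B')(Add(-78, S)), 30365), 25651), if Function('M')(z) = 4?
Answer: 56020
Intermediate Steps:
S = -34 (S = Add(-4, -30) = -34)
Function('B')(O) = 4
Add(Add(Function('B')(Add(-78, S)), 30365), 25651) = Add(Add(4, 30365), 25651) = Add(30369, 25651) = 56020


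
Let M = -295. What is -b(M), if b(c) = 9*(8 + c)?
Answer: 2583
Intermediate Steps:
b(c) = 72 + 9*c
-b(M) = -(72 + 9*(-295)) = -(72 - 2655) = -1*(-2583) = 2583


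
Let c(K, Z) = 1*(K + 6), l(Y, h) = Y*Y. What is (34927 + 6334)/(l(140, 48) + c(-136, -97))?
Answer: 3751/1770 ≈ 2.1192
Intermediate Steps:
l(Y, h) = Y**2
c(K, Z) = 6 + K (c(K, Z) = 1*(6 + K) = 6 + K)
(34927 + 6334)/(l(140, 48) + c(-136, -97)) = (34927 + 6334)/(140**2 + (6 - 136)) = 41261/(19600 - 130) = 41261/19470 = 41261*(1/19470) = 3751/1770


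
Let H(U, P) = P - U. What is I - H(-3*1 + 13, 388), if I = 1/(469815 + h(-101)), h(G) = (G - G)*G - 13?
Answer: -177585155/469802 ≈ -378.00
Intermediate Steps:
h(G) = -13 (h(G) = 0*G - 13 = 0 - 13 = -13)
I = 1/469802 (I = 1/(469815 - 13) = 1/469802 ≈ 2.1286e-6)
I - H(-3*1 + 13, 388) = 1/469802 - (388 - (-3*1 + 13)) = 1/469802 - (388 - (-3 + 13)) = 1/469802 - (388 - 1*10) = 1/469802 - (388 - 10) = 1/469802 - 1*378 = 1/469802 - 378 = -177585155/469802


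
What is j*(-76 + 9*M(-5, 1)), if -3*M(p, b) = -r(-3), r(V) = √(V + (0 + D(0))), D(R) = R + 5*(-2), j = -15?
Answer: 1140 - 45*I*√13 ≈ 1140.0 - 162.25*I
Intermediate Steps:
D(R) = -10 + R (D(R) = R - 10 = -10 + R)
r(V) = √(-10 + V) (r(V) = √(V + (0 + (-10 + 0))) = √(V + (0 - 10)) = √(V - 10) = √(-10 + V))
M(p, b) = I*√13/3 (M(p, b) = -(-1)*√(-10 - 3)/3 = -(-1)*√(-13)/3 = -(-1)*I*√13/3 = I*√13/3)
j*(-76 + 9*M(-5, 1)) = -15*(-76 + 9*(I*√13/3)) = -15*(-76 + 3*I*√13) = 1140 - 45*I*√13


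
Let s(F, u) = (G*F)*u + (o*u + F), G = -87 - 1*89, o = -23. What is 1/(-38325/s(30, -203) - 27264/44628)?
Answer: -4003648541/2588427283 ≈ -1.5467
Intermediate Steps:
G = -176 (G = -87 - 89 = -176)
s(F, u) = F - 23*u - 176*F*u (s(F, u) = (-176*F)*u + (-23*u + F) = -176*F*u + (F - 23*u) = F - 23*u - 176*F*u)
1/(-38325/s(30, -203) - 27264/44628) = 1/(-38325/(30 - 23*(-203) - 176*30*(-203)) - 27264/44628) = 1/(-38325/(30 + 4669 + 1071840) - 27264*1/44628) = 1/(-38325/1076539 - 2272/3719) = 1/(-2588427283/4003648541) = -4003648541/2588427283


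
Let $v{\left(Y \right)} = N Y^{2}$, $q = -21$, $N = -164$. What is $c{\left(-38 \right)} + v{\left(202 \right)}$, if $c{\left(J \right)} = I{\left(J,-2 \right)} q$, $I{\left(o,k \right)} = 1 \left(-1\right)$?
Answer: $-6691835$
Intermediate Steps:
$I{\left(o,k \right)} = -1$
$v{\left(Y \right)} = - 164 Y^{2}$
$c{\left(J \right)} = 21$ ($c{\left(J \right)} = \left(-1\right) \left(-21\right) = 21$)
$c{\left(-38 \right)} + v{\left(202 \right)} = 21 - 164 \cdot 202^{2} = 21 - 6691856 = -6691835$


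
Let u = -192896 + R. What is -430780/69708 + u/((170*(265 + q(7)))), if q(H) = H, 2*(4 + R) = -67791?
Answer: -17864363957/1611648960 ≈ -11.085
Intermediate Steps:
R = -67799/2 (R = -4 + (½)*(-67791) = -4 - 67791/2 = -67799/2 ≈ -33900.)
u = -453591/2 (u = -192896 - 67799/2 = -453591/2 ≈ -2.2680e+5)
-430780/69708 + u/((170*(265 + q(7)))) = -430780/69708 - 453591*1/(170*(265 + 7))/2 = -430780*1/69708 - 453591/(2*(170*272)) = -107695/17427 - 453591/2/46240 = -107695/17427 - 453591/2*1/46240 = -107695/17427 - 453591/92480 = -17864363957/1611648960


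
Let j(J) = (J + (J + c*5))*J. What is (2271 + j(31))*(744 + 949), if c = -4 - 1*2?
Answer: 5524259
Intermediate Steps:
c = -6 (c = -4 - 2 = -6)
j(J) = J*(-30 + 2*J) (j(J) = (J + (J - 6*5))*J = (J + (J - 30))*J = (J + (-30 + J))*J = (-30 + 2*J)*J = J*(-30 + 2*J))
(2271 + j(31))*(744 + 949) = (2271 + 2*31*(-15 + 31))*(744 + 949) = (2271 + 2*31*16)*1693 = (2271 + 992)*1693 = 3263*1693 = 5524259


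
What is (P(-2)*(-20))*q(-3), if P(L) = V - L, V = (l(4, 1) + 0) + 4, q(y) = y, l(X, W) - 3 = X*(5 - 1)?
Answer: 1500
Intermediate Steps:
l(X, W) = 3 + 4*X (l(X, W) = 3 + X*(5 - 1) = 3 + X*4 = 3 + 4*X)
V = 23 (V = ((3 + 4*4) + 0) + 4 = ((3 + 16) + 0) + 4 = (19 + 0) + 4 = 19 + 4 = 23)
P(L) = 23 - L
(P(-2)*(-20))*q(-3) = ((23 - 1*(-2))*(-20))*(-3) = ((23 + 2)*(-20))*(-3) = (25*(-20))*(-3) = -500*(-3) = 1500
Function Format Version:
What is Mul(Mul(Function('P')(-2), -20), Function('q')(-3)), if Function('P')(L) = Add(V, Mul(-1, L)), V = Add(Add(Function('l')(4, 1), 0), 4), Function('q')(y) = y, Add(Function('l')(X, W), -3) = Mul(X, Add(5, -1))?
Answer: 1500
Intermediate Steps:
Function('l')(X, W) = Add(3, Mul(4, X)) (Function('l')(X, W) = Add(3, Mul(X, Add(5, -1))) = Add(3, Mul(X, 4)) = Add(3, Mul(4, X)))
V = 23 (V = Add(Add(Add(3, Mul(4, 4)), 0), 4) = Add(Add(Add(3, 16), 0), 4) = Add(Add(19, 0), 4) = Add(19, 4) = 23)
Function('P')(L) = Add(23, Mul(-1, L))
Mul(Mul(Function('P')(-2), -20), Function('q')(-3)) = Mul(Mul(Add(23, Mul(-1, -2)), -20), -3) = Mul(Mul(Add(23, 2), -20), -3) = Mul(Mul(25, -20), -3) = Mul(-500, -3) = 1500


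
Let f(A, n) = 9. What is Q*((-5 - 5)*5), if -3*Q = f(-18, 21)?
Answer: 150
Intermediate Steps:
Q = -3 (Q = -1/3*9 = -3)
Q*((-5 - 5)*5) = -3*(-5 - 5)*5 = -(-30)*5 = -3*(-50) = 150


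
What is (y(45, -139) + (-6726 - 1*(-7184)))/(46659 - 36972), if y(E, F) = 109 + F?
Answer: 428/9687 ≈ 0.044183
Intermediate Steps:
(y(45, -139) + (-6726 - 1*(-7184)))/(46659 - 36972) = ((109 - 139) + (-6726 - 1*(-7184)))/(46659 - 36972) = (-30 + (-6726 + 7184))/9687 = (-30 + 458)*(1/9687) = 428*(1/9687) = 428/9687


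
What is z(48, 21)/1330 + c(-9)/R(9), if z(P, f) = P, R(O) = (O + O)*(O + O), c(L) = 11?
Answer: 15091/215460 ≈ 0.070041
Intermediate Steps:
R(O) = 4*O² (R(O) = (2*O)*(2*O) = 4*O²)
z(48, 21)/1330 + c(-9)/R(9) = 48/1330 + 11/((4*9²)) = 48*(1/1330) + 11/((4*81)) = 24/665 + 11/324 = 15091/215460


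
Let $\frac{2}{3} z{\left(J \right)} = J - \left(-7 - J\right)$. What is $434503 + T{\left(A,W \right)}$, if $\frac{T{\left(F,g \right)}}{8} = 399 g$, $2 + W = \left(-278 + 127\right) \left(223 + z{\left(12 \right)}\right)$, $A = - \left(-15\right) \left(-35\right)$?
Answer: $-129468725$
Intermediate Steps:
$z{\left(J \right)} = \frac{21}{2} + 3 J$ ($z{\left(J \right)} = \frac{3 \left(J - \left(-7 - J\right)\right)}{2} = \frac{3 \left(J + \left(7 + J\right)\right)}{2} = \frac{3 \left(7 + 2 J\right)}{2} = \frac{21}{2} + 3 J$)
$A = -525$ ($A = \left(-1\right) 525 = -525$)
$W = - \frac{81393}{2}$ ($W = -2 + \left(-278 + 127\right) \left(223 + \left(\frac{21}{2} + 3 \cdot 12\right)\right) = -2 - 151 \left(223 + \left(\frac{21}{2} + 36\right)\right) = -2 - 151 \left(223 + \frac{93}{2}\right) = -2 - \frac{81389}{2} = - \frac{81393}{2} \approx -40697.0$)
$T{\left(F,g \right)} = 3192 g$ ($T{\left(F,g \right)} = 8 \cdot 399 g = 3192 g$)
$434503 + T{\left(A,W \right)} = 434503 + 3192 \left(- \frac{81393}{2}\right) = 434503 - 129903228 = -129468725$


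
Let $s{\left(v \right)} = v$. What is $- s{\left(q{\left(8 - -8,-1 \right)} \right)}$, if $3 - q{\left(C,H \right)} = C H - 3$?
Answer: $-22$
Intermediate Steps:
$q{\left(C,H \right)} = 6 - C H$ ($q{\left(C,H \right)} = 3 - \left(C H - 3\right) = 3 - \left(-3 + C H\right) = 6 - C H$)
$- s{\left(q{\left(8 - -8,-1 \right)} \right)} = - (6 - \left(8 - -8\right) \left(-1\right)) = - (6 - \left(8 + 8\right) \left(-1\right)) = - (6 - 16 \left(-1\right)) = - (6 + 16) = \left(-1\right) 22 = -22$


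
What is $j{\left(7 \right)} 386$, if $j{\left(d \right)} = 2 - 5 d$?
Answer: $-12738$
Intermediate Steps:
$j{\left(7 \right)} 386 = \left(2 - 35\right) 386 = \left(-33\right) 386 = -12738$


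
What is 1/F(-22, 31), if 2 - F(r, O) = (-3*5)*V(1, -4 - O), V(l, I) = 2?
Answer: 1/32 ≈ 0.031250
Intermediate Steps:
F(r, O) = 32 (F(r, O) = 2 - (-3*5)*2 = 2 - (-15)*2 = 2 - 1*(-30) = 2 + 30 = 32)
1/F(-22, 31) = 1/32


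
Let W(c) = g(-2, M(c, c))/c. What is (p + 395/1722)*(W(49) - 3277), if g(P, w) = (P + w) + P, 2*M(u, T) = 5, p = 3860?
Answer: -2134778564935/168756 ≈ -1.2650e+7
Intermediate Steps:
M(u, T) = 5/2 (M(u, T) = (1/2)*5 = 5/2)
g(P, w) = w + 2*P
W(c) = -3/(2*c) (W(c) = (5/2 + 2*(-2))/c = (5/2 - 4)/c = -3/(2*c))
(p + 395/1722)*(W(49) - 3277) = (3860 + 395/1722)*(-3/2/49 - 3277) = (3860 + 395*(1/1722))*(-3/2*1/49 - 3277) = (3860 + 395/1722)*(-3/98 - 3277) = (6647315/1722)*(-321149/98) = -2134778564935/168756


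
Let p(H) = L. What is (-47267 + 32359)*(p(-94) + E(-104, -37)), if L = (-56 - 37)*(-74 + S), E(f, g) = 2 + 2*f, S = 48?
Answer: -32976496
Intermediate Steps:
L = 2418 (L = (-56 - 37)*(-74 + 48) = -93*(-26) = 2418)
p(H) = 2418
(-47267 + 32359)*(p(-94) + E(-104, -37)) = (-47267 + 32359)*(2418 + (2 + 2*(-104))) = -14908*(2418 + (2 - 208)) = -14908*(2418 - 206) = -14908*2212 = -32976496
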